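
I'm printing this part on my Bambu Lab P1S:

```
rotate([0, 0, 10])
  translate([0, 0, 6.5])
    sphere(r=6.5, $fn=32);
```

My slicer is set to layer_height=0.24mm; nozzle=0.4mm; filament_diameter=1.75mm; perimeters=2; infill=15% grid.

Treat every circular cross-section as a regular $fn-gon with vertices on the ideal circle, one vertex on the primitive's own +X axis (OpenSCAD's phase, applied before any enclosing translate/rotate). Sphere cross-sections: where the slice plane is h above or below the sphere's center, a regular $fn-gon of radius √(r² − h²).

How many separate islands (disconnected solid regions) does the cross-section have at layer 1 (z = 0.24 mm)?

1

At z = 0.24 mm: the r=6.5 sphere contributes a regular 32-gon of circumradius √(6.5²−6.26²) = 1.750; (whole slice rotated 10° about Z — lengths, areas and connectivity unchanged). Overall, the cross-section is a single solid region. Island count = 1.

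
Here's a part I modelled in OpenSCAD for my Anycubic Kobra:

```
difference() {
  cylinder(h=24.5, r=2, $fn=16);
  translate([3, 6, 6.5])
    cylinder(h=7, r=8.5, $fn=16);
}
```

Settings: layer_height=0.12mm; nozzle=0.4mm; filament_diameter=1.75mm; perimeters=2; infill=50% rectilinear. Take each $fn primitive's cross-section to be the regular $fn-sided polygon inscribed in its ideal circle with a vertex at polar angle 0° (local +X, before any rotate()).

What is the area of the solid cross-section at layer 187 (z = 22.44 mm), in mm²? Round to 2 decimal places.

12.25 mm²

At z = 22.44 mm: the cylinder: section is a regular 16-gon, circumradius r=2 (area = (16/2)·2.000²·sin(360°/16) = 12.25 mm²); the cylinder at (3, 6) is not intersected at this z (z outside [6.5, 13.5]); Subtracting the remaining from the first: none of the subtracted shapes is present at this height, so the r=2 cylinder is unchanged — area = 12.25 mm². Overall, the cross-section is a single solid region. Net area = 12.25 mm².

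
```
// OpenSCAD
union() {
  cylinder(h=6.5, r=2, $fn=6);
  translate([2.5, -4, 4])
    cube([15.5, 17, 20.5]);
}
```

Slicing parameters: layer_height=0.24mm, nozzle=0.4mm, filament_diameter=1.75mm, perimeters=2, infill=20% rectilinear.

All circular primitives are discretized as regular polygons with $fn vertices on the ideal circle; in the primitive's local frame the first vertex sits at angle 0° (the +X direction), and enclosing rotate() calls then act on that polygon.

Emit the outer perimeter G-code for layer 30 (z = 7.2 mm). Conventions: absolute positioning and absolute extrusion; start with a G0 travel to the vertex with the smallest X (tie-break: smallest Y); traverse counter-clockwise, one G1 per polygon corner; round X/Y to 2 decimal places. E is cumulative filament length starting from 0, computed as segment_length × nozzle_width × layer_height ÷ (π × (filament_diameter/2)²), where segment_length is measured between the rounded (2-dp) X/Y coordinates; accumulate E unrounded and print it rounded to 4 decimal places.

At z = 7.2 mm: the cylinder is absent (z outside [0, 6.5]); the cube at (2.5, -4) (footprint 15.5×17) is included at this height; Merging all regions: only the 15.5×17 cube at (2.5, -4) is present, so the union is just that shape — 1 connected region. The outline is a single polygon with 4 vertices. Extrusion per mm of travel: 0.4 × 0.24 / (π × 0.875²) = 0.039912. Accumulating E over each segment gives final E = 2.5943.

G0 X2.50 Y-4.00 Z7.20
G1 X18.00 Y-4.00 E0.6186
G1 X18.00 Y13.00 E1.2971
G1 X2.50 Y13.00 E1.9158
G1 X2.50 Y-4.00 E2.5943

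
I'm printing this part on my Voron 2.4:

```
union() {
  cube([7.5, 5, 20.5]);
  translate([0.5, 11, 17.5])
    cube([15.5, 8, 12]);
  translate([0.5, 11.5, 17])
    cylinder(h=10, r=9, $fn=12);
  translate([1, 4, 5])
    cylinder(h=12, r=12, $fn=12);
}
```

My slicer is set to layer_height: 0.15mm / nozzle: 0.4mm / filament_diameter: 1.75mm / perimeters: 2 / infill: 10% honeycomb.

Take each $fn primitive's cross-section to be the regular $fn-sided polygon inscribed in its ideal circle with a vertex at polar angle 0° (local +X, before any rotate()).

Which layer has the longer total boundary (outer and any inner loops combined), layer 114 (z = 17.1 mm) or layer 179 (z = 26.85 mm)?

layer 179 (z = 26.85 mm)

Layer 114 (z = 17.1): the cube (footprint 7.5×5) is included at this height (perimeter 25.00 mm); the cube at (0.5, 11) is absent (z outside [17.5, 29.5]); the cylinder at (0.5, 11.5): section is a regular 12-gon, circumradius r=9 (perimeter = 2·12·9.000·sin(180°/12) = 55.90 mm); the cylinder at (1, 4) is not intersected at this z (z outside [5, 17]); Merging all regions: the regions partially overlap (shared area 10.59 mm²), so the edge portions inside another operand are dropped and the merged outline is re-measured after clipping — boundary = 65.24 mm. So its perimeter = 65.24 mm. Layer 179 (z = 26.85): the cube does not reach this height (z outside [0, 20.5]); the 15.5×8 cube at (0.5, 11) contributes its full rectangle (perimeter 47.00 mm); the r=9 cylinder at (0.5, 11.5) contributes a regular 12-gon of circumradius 9 (perimeter = 2·12·9.000·sin(180°/12) = 55.90 mm); the cylinder at (1, 4) is absent (z outside [5, 17]); Taking the union: the regions partially overlap (shared area 61.14 mm²), so the edge portions inside another operand are dropped and the merged outline is re-measured after clipping — boundary = 71.83 mm. So its perimeter = 71.83 mm. Layer 179 is larger (71.83 vs 65.24 mm).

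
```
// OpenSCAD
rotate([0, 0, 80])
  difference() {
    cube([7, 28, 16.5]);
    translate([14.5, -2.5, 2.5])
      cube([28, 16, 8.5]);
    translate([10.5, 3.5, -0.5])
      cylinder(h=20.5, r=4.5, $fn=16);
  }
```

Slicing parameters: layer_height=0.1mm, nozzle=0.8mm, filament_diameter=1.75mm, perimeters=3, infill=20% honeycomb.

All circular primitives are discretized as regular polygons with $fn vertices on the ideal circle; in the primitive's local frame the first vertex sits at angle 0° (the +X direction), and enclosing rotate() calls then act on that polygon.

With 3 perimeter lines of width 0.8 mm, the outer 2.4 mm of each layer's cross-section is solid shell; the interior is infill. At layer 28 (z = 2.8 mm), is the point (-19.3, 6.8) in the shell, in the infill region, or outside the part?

infill

At z = 2.8 mm: the cube is present — its section is the full 7×28 rectangle; the 28×16 cube at (14.5, -2.5) contributes its full rectangle; the cylinder at (10.5, 3.5): section is a regular 16-gon, circumradius r=4.5; Taking the first minus the rest: starting from the 7×28 cube, the 28×16 cube at (14.5, -2.5) misses the remaining region (no effect); the r=4.5 cylinder at (10.5, 3.5) partially overlaps it — only the 3.50 mm² overlap (of its 61.99 mm²) is removed, clipping the outline — 1 connected region; (rotated 80° about Z; rotation is an isometry so areas/perimeters/island counts are preserved). Overall, the cross-section is a single solid region. Undo the 80° rotation: the query point maps to (3.345, 20.188) in the un-rotated model frame. The nearest boundary edge runs (0.00, 0.00)→(0.00, 28.00); distance from the point to it = 3.35 mm. The point is inside the cross-section and 3.35 mm from the nearest boundary — more than the 2.4 mm shell width (3 × 0.8), so it's in the infill interior.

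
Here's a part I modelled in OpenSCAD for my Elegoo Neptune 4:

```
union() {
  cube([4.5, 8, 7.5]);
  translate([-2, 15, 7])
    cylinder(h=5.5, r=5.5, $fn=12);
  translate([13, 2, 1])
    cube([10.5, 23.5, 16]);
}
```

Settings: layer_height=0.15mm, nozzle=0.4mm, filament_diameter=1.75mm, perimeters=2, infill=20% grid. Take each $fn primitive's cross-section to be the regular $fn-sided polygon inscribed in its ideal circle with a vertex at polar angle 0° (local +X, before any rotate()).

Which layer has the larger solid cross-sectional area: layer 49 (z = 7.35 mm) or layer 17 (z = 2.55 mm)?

Layer 49 (z = 7.35): the cube (footprint 4.5×8) is included at this height (area 36.00 mm²); the r=5.5 cylinder at (-2, 15) gives a regular 12-gon of circumradius 5.5 (constant along its height) (area = (12/2)·5.500²·sin(360°/12) = 90.75 mm²); the cube at (13, 2) is present — its section is the full 10.5×23.5 rectangle (area 246.75 mm²); Taking the union: the 3 present regions are separate (no shared area or edge), so areas and boundary lengths simply add and each stays a separate island — area = 373.50 mm². So its area = 373.50 mm². Layer 17 (z = 2.55): the cube (footprint 4.5×8) is included at this height (area 36.00 mm²); the cylinder at (-2, 15) does not reach this height (z outside [7, 12.5]); the cube at (13, 2) (footprint 10.5×23.5) is included at this height (area 246.75 mm²); Combining (union): the 2 present regions are separate (no shared area or edge), so areas and boundary lengths simply add and each stays a separate island — area = 282.75 mm². So its area = 282.75 mm². Layer 49 is larger (373.50 vs 282.75 mm²).

layer 49 (z = 7.35 mm)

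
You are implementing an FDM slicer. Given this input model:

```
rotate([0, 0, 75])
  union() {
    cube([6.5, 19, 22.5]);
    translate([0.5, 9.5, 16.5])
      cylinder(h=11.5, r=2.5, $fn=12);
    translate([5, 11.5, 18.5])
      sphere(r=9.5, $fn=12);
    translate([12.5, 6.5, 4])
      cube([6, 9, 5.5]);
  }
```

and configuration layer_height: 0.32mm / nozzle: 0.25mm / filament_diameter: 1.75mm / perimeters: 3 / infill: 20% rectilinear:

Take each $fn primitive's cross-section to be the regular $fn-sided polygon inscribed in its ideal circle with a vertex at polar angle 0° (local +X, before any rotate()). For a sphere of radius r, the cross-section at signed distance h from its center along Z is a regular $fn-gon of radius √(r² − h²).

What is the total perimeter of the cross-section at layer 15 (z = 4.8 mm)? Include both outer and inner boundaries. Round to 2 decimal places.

81.00 mm

At z = 4.8 mm: the cube (footprint 6.5×19) is included at this height (perimeter 51.00 mm); the cylinder at (0.5, 9.5) is absent (z outside [16.5, 28]); the sphere at (5, 11.5) is absent (|z−center|=13.700 > r=9.5); the cube at (12.5, 6.5) is present — its section is the full 6×9 rectangle (perimeter 30.00 mm); Taking the union: the 2 present regions are separate (no shared area or edge), so areas and boundary lengths simply add and each stays a separate island — boundary = 81.00 mm; (whole slice rotated 75° about Z — lengths, areas and connectivity unchanged). Overall, the cross-section has 2 separate islands. Total boundary length (outer) = 81.00 mm.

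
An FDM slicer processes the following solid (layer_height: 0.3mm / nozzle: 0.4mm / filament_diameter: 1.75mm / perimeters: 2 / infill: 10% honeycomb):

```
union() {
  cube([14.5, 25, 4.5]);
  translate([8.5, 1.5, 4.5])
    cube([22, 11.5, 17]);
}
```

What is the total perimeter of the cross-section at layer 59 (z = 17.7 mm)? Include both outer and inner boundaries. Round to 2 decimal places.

67.00 mm

At z = 17.7 mm: the cube is absent (z outside [0, 4.5]); the cube at (8.5, 1.5) (footprint 22×11.5) is included at this height (perimeter 67.00 mm); Combining (union): only the 22×11.5 cube at (8.5, 1.5) is present, so the union is just that shape — boundary = 67.00 mm. Overall, the cross-section is a single solid region. Total boundary length (outer) = 67.00 mm.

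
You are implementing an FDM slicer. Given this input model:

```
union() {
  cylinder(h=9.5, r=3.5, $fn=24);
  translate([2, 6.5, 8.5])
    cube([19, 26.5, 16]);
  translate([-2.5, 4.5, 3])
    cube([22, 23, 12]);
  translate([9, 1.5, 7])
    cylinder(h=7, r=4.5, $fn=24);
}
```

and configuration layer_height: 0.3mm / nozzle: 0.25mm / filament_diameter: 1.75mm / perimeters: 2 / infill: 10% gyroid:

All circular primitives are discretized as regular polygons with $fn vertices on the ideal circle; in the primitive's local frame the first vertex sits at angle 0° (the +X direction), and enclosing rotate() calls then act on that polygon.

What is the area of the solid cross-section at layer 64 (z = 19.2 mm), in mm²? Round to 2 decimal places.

503.50 mm²

At z = 19.2 mm: the cylinder is absent (z outside [0, 9.5]); the cube at (2, 6.5) is present — its section is the full 19×26.5 rectangle (area 503.50 mm²); the cube at (-2.5, 4.5) does not reach this height (z outside [3, 15]); the cylinder at (9, 1.5) is not intersected at this z (z outside [7, 14]); Combining (union): only the 19×26.5 cube at (2, 6.5) is present, so the union is just that shape — area = 503.50 mm². Overall, the cross-section is a single solid region. Net area = 503.50 mm².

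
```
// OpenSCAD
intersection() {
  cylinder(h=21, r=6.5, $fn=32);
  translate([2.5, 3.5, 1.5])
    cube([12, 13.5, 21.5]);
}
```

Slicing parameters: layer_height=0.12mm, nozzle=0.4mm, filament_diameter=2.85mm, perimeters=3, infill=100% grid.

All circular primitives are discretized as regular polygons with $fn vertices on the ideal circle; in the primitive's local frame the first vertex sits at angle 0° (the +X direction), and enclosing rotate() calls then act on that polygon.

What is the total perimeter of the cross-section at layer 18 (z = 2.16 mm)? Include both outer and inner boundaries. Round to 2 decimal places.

At z = 2.16 mm: the r=6.5 cylinder gives a regular 32-gon of circumradius 6.5 (constant along its height) (perimeter = 2·32·6.500·sin(180°/32) = 40.78 mm); the 12×13.5 cube at (2.5, 3.5) contributes its full rectangle (perimeter 51.00 mm); After intersecting: the 12×13.5 cube at (2.5, 3.5) partially overlaps the r=6.5 cylinder; clipping to the common part keeps 4.42 mm² — boundary = 9.40 mm. Overall, the cross-section is a single solid region. Total boundary length (outer) = 9.40 mm.

9.40 mm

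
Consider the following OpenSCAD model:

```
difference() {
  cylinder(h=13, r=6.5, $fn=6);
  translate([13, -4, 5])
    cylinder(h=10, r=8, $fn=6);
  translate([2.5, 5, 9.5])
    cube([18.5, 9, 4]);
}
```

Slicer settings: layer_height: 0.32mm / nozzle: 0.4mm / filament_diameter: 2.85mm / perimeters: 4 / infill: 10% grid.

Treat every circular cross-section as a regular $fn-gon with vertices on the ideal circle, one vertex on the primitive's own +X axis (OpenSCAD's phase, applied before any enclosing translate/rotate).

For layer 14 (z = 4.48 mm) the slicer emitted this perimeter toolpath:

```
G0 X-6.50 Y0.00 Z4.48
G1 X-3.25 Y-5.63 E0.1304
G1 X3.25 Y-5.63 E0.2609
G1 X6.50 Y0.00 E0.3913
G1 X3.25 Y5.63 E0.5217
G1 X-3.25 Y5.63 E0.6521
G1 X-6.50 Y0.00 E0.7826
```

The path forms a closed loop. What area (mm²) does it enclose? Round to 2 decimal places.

109.78 mm²

Apply the shoelace formula to the sequence of (X, Y) vertices; enclosed area = 109.78 mm².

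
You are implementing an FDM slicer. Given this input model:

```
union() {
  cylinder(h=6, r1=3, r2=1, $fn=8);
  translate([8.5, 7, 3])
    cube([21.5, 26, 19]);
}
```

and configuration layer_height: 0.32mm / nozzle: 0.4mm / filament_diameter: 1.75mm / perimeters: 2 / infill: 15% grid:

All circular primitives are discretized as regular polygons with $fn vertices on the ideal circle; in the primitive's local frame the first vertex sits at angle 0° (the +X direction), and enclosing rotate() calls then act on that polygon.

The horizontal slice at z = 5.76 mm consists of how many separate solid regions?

2

At z = 5.76 mm: the cone contributes a regular 8-gon of circumradius 1.080 (interpolated between r1=3 and r2=1 at t=0.960); the cube at (8.5, 7) is present — its section is the full 21.5×26 rectangle; Merging all regions: the 2 present regions are separate (no shared area or edge), so areas and boundary lengths simply add and each stays a separate island — 2 connected regions. The result has 2 disconnected regions.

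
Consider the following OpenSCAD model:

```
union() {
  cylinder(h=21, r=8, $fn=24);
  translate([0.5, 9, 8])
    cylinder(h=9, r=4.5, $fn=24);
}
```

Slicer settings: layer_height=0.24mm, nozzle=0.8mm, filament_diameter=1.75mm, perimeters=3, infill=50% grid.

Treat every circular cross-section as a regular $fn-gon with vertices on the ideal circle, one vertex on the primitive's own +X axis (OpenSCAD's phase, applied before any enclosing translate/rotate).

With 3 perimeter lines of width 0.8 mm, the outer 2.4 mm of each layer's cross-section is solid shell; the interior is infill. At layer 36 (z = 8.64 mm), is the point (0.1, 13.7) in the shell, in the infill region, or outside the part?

outside

At z = 8.64 mm: the r=8 cylinder gives a regular 24-gon of circumradius 8 (constant along its height); the r=4.5 cylinder at (0.5, 9) contributes a regular 24-gon of circumradius 4.5; Taking the union: the regions partially overlap (shared area 18.90 mm²), so overlapping operands fuse into one piece — 1 connected region. Overall, the cross-section is a single solid region. The nearest boundary edge runs (-0.66, 13.35)→(0.50, 13.50); distance from the point to it = 0.25 mm. The point is not inside any of the regions above, so it lies outside the cross-section (0.25 mm from the nearest boundary).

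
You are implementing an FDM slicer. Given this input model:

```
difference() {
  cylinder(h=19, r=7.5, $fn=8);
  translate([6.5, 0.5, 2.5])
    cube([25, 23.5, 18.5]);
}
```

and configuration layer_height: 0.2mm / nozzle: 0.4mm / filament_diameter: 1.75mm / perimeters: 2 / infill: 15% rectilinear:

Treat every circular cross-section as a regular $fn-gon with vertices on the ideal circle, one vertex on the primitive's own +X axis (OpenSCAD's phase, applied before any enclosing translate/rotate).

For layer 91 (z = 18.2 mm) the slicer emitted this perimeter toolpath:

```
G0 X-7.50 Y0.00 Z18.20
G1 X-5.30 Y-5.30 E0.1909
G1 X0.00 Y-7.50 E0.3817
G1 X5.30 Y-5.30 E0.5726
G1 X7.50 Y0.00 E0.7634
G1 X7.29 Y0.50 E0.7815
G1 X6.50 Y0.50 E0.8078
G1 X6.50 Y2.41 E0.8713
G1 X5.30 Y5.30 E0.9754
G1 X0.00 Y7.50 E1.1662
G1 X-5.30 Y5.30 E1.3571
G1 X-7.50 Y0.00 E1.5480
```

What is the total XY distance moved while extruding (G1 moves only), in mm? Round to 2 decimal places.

Sum the Euclidean lengths of each G1 segment: total = 46.54 mm.

46.54 mm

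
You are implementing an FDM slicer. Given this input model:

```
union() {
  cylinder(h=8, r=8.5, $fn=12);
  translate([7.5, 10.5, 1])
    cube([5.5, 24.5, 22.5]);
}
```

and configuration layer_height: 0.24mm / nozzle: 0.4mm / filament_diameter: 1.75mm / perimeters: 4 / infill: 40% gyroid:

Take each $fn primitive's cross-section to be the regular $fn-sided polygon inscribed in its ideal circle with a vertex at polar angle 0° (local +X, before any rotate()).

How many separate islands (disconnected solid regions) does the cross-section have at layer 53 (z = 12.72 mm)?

1

At z = 12.72 mm: the cylinder does not reach this height (z outside [0, 8]); the cube at (7.5, 10.5) is present — its section is the full 5.5×24.5 rectangle; Combining (union): only the 5.5×24.5 cube at (7.5, 10.5) is present, so the union is just that shape — 1 connected region. Overall, the cross-section is a single solid region. Island count = 1.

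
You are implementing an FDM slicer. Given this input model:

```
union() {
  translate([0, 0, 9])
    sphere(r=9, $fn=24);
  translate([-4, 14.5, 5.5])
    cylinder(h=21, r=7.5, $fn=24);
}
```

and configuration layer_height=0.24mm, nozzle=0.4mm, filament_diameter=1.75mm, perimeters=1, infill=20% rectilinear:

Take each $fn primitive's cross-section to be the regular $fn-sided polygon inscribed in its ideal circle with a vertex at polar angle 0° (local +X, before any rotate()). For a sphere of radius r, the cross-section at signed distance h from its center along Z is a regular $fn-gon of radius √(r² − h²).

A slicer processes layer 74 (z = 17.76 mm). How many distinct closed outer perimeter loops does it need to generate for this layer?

2

At z = 17.76 mm: the sphere: section is a regular 24-gon, circumradius = √(r²−h²) = √(9²−8.76²) = 2.065; the r=7.5 cylinder at (-4, 14.5) contributes a regular 24-gon of circumradius 7.5; Combining (union): the 2 present regions are separate (no shared area or edge), so areas and boundary lengths simply add and each stays a separate island — 2 connected regions. The result has 2 disconnected regions.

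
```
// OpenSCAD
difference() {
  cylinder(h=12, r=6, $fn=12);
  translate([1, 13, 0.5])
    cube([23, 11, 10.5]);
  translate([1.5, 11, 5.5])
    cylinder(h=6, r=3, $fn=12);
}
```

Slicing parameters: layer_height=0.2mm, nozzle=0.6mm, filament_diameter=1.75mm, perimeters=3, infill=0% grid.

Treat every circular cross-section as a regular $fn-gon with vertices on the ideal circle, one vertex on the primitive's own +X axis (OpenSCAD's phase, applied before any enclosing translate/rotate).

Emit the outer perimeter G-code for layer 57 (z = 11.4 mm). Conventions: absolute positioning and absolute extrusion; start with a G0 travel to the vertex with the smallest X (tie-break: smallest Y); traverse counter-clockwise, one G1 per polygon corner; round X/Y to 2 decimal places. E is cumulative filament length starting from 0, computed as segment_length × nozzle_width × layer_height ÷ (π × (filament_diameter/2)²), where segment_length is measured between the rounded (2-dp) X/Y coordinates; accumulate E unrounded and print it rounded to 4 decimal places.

G0 X-6.00 Y0.00 Z11.40
G1 X-5.20 Y-3.00 E0.1549
G1 X-3.00 Y-5.20 E0.3101
G1 X0.00 Y-6.00 E0.4650
G1 X3.00 Y-5.20 E0.6199
G1 X5.20 Y-3.00 E0.7751
G1 X6.00 Y0.00 E0.9300
G1 X5.20 Y3.00 E1.0849
G1 X3.00 Y5.20 E1.2402
G1 X0.00 Y6.00 E1.3951
G1 X-3.00 Y5.20 E1.5500
G1 X-5.20 Y3.00 E1.7052
G1 X-6.00 Y0.00 E1.8601

At z = 11.4 mm: the cylinder: section is a regular 12-gon, circumradius r=6; the cube at (1, 13) is not intersected at this z (z outside [0.5, 11]); the cylinder at (1.5, 11): section is a regular 12-gon, circumradius r=3; Subtracting the remaining from the first: starting from the r=6 cylinder, the r=3 cylinder at (1.5, 11) misses the remaining region (no effect) — 1 connected region. The outline is a single polygon with 12 vertices. Extrusion per mm of travel: 0.6 × 0.2 / (π × 0.875²) = 0.049890. Accumulating E over each segment gives final E = 1.8601.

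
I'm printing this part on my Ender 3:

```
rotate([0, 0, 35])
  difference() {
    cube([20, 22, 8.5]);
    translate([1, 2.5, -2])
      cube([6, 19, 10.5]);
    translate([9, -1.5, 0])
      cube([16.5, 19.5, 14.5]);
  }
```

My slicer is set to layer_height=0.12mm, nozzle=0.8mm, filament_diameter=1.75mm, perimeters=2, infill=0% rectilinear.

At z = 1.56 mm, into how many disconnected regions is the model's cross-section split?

At z = 1.56 mm: the cube (footprint 20×22) is included at this height; the cube at (1, 2.5) is present — its section is the full 6×19 rectangle; the cube at (9, -1.5) is present — its section is the full 16.5×19.5 rectangle; Taking the first minus the rest: starting from the 20×22 cube, the 6×19 cube at (1, 2.5) lies wholly inside it (removes its full 114.00 mm² and its 50.00 mm outline becomes a hole wall); the 16.5×19.5 cube at (9, -1.5) partially overlaps it — only the 198.00 mm² overlap (of its 321.75 mm²) is removed, clipping the outline — 1 connected region with 1 hole; (rotated 35° about Z; rotation is an isometry so areas/perimeters/island counts are preserved). The result has 1 disconnected region.

1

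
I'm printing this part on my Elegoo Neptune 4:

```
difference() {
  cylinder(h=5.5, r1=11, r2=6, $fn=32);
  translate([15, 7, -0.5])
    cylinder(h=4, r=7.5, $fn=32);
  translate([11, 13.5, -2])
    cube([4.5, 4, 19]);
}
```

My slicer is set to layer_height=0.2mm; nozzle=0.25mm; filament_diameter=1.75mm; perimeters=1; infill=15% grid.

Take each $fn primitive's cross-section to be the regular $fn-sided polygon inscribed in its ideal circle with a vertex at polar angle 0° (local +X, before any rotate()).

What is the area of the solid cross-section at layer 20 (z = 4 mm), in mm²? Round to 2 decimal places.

169.25 mm²

At z = 4 mm: the cone contributes a regular 32-gon of circumradius 7.364 (interpolated between r1=11 and r2=6 at t=0.727) (area = (32/2)·7.364²·sin(360°/32) = 169.25 mm²); the cylinder at (15, 7) is not intersected at this z (z outside [-0.5, 3.5]); the 4.5×4 cube at (11, 13.5) contributes its full rectangle (area 18.00 mm²); Subtracting the remaining from the first: starting from the cone (169.25 mm²), the 4.5×4 cube at (11, 13.5) misses the remaining region (no effect) — area = 169.25 mm². Overall, the cross-section is a single solid region. Net area = 169.25 mm².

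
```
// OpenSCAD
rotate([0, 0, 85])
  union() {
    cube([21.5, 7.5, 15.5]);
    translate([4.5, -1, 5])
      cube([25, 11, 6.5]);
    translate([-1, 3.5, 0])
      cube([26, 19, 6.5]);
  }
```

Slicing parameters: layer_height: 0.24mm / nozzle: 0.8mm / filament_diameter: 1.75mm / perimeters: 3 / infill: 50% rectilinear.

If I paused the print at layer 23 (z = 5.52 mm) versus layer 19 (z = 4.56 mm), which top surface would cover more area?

Layer 23 (z = 5.52): the cube (footprint 21.5×7.5) is included at this height (area 161.25 mm²); the cube at (4.5, -1) is present — its section is the full 25×11 rectangle (area 275.00 mm²); the cube at (-1, 3.5) (footprint 26×19) is included at this height (area 494.00 mm²); Taking the union: the regions partially overlap — summed areas 930.25 mm² minus the doubly-counted overlap 278.75 mm² gives 651.50 mm² — area = 651.50 mm²; (rotated 85° about Z; rotation is an isometry so areas/perimeters/island counts are preserved). So its area = 651.50 mm². Layer 19 (z = 4.56): the cube (footprint 21.5×7.5) is included at this height (area 161.25 mm²); the cube at (4.5, -1) is not intersected at this z (z outside [5, 11.5]); the cube at (-1, 3.5) (footprint 26×19) is included at this height (area 494.00 mm²); Taking the union: the regions partially overlap — summed areas 655.25 mm² minus the doubly-counted overlap 86.00 mm² gives 569.25 mm² — area = 569.25 mm²; (rotated 85° about Z; rotation is an isometry so areas/perimeters/island counts are preserved). So its area = 569.25 mm². Layer 23 is larger (651.50 vs 569.25 mm²).

layer 23 (z = 5.52 mm)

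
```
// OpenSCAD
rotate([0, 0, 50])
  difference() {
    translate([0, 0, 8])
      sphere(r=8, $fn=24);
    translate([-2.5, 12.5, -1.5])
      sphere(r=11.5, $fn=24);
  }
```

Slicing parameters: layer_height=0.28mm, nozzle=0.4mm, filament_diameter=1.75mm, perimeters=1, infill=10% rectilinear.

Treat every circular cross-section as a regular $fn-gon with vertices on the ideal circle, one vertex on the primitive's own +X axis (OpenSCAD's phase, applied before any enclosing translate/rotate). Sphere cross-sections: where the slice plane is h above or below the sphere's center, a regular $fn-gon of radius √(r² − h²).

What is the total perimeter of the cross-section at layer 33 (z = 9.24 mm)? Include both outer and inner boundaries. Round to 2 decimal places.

49.52 mm

At z = 9.24 mm: the sphere: section is a regular 24-gon, circumradius = √(r²−h²) = √(8²−1.24²) = 7.903 (perimeter = 2·24·7.903·sin(180°/24) = 49.52 mm); the r=11.5 sphere at (-2.5, 12.5) slices to a regular 24-gon of circumradius 4.111 (√(r²−h²) with h=10.74 from center) (perimeter = 2·24·4.111·sin(180°/24) = 25.76 mm); Subtracting the remaining from the first: starting from the r=8 sphere, the r=11.5 sphere at (-2.5, 12.5) misses the remaining region (no effect) — boundary = 49.52 mm; (whole slice rotated 50° about Z — lengths, areas and connectivity unchanged). Overall, the cross-section is a single solid region. Total boundary length (outer) = 49.52 mm.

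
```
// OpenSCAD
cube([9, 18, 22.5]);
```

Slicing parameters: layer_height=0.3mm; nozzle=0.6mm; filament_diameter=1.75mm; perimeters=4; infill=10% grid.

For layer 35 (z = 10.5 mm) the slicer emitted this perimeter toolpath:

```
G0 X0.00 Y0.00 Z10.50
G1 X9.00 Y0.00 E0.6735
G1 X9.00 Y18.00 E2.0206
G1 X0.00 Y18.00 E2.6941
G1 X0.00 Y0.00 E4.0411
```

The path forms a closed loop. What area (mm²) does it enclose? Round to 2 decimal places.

162.00 mm²

Apply the shoelace formula to the sequence of (X, Y) vertices; enclosed area = 162.00 mm².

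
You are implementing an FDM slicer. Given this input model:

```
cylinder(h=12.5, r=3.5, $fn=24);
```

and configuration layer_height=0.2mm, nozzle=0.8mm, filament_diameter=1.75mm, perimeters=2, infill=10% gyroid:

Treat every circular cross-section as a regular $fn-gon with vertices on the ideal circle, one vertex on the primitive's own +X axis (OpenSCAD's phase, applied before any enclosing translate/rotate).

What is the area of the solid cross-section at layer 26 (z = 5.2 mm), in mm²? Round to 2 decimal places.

38.05 mm²

At z = 5.2 mm: the r=3.5 cylinder contributes a regular 24-gon of circumradius 3.5 (area = (24/2)·3.500²·sin(360°/24) = 38.05 mm²). Overall, the cross-section is a single solid region. Net area = 38.05 mm².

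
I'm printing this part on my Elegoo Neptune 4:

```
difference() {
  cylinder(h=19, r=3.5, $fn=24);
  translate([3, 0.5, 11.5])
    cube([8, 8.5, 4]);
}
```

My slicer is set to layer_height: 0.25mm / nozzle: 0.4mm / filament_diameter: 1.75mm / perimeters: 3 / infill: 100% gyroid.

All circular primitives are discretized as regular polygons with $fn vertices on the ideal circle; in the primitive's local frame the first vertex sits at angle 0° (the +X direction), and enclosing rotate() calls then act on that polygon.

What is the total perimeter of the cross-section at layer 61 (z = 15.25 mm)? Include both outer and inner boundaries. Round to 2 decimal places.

22.28 mm

At z = 15.25 mm: the r=3.5 cylinder gives a regular 24-gon of circumradius 3.5 (constant along its height) (perimeter = 2·24·3.500·sin(180°/24) = 21.93 mm); the 8×8.5 cube at (3, 0.5) contributes its full rectangle (perimeter 33.00 mm); After the difference (first − rest): starting from the r=3.5 cylinder, the 8×8.5 cube at (3, 0.5) partially overlaps it — only the 0.34 mm² overlap (of its 68.00 mm²) is removed, clipping the outline — boundary = 22.28 mm. Overall, the cross-section is a single solid region. Total boundary length (outer) = 22.28 mm.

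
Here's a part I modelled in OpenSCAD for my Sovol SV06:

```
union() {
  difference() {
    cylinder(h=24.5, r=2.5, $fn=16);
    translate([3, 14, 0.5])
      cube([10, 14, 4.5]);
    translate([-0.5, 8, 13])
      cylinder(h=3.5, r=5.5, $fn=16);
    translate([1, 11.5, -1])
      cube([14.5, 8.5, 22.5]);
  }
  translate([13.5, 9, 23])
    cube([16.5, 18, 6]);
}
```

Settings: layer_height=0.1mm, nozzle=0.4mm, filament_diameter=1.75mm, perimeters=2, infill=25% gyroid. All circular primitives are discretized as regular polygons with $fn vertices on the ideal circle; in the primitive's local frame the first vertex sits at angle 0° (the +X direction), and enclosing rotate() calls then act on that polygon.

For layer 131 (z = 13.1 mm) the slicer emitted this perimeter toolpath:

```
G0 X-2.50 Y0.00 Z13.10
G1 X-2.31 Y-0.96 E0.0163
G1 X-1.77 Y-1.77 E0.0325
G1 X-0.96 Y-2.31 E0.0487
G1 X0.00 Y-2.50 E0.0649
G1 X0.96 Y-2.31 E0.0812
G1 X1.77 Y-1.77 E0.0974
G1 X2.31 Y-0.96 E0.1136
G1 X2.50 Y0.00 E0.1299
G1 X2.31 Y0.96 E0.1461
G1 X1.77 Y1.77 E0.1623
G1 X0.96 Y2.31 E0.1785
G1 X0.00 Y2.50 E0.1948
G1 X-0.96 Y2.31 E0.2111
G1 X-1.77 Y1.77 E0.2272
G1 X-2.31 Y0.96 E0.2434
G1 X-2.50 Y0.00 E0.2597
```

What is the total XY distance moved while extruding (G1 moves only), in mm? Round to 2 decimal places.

15.62 mm

Sum the Euclidean lengths of each G1 segment: total = 15.62 mm.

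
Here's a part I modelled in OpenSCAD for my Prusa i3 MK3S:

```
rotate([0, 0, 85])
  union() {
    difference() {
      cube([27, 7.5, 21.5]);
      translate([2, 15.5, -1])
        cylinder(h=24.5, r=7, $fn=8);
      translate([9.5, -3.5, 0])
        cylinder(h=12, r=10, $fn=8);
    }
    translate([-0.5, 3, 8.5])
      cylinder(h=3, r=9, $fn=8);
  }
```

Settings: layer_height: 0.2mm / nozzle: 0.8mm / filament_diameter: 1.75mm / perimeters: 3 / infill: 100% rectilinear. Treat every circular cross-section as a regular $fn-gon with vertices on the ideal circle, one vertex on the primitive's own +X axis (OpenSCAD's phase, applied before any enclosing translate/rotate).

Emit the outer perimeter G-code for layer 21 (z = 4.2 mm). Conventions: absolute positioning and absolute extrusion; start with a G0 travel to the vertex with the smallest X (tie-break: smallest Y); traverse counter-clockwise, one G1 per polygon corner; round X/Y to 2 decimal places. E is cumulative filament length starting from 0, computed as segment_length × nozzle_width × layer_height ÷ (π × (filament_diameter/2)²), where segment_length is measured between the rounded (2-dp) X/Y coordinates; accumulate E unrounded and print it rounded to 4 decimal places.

G0 X-7.47 Y0.65 Z4.20
G1 X0.00 Y0.00 E0.4988
G1 X0.08 Y0.95 E0.5622
G1 X-3.35 Y2.73 E0.8193
G1 X-5.65 Y10.03 E1.3284
G1 X-2.11 Y16.82 E1.8378
G1 X1.57 Y17.98 E2.0944
G1 X2.35 Y26.90 E2.6901
G1 X-5.12 Y27.55 E3.1888
G1 X-7.47 Y0.65 E4.9851

At z = 4.2 mm: the cube (footprint 27×7.5) is included at this height; the r=7 cylinder at (2, 15.5) gives a regular 8-gon of circumradius 7 (constant along its height); the cylinder at (9.5, -3.5): section is a regular 8-gon, circumradius r=10; After the difference (first − rest): starting from the 27×7.5 cube, the r=7 cylinder at (2, 15.5) misses the remaining region (no effect); the r=10 cylinder at (9.5, -3.5) partially overlaps it — only the 76.50 mm² overlap (of its 282.84 mm²) is removed, clipping the outline — 1 connected region; the cylinder at (-0.5, 3) does not reach this height (z outside [8.5, 11.5]); Taking the union: only that combined region is present, so the union is just that shape — 1 connected region; (whole slice rotated 85° about Z — lengths, areas and connectivity unchanged). The outline is a single polygon with 9 vertices. Extrusion per mm of travel: 0.8 × 0.2 / (π × 0.875²) = 0.066520. Accumulating E over each segment gives final E = 4.9851.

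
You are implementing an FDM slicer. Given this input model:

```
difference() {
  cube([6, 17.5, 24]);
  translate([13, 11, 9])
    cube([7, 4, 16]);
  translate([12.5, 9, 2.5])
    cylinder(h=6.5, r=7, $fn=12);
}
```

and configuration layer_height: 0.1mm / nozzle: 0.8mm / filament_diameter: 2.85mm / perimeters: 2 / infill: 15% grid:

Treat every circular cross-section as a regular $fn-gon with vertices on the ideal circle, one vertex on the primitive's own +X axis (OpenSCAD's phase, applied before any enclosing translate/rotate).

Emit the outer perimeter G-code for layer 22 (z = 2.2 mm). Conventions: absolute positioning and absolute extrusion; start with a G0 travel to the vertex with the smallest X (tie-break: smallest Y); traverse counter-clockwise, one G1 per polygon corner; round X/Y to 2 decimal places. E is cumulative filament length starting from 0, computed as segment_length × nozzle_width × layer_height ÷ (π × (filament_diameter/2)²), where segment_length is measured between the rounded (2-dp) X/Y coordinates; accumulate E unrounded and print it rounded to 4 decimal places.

At z = 2.2 mm: the cube is present — its section is the full 6×17.5 rectangle; the cube at (13, 11) is not intersected at this z (z outside [9, 25]); the cylinder at (12.5, 9) does not reach this height (z outside [2.5, 9]); After the difference (first − rest): none of the subtracted shapes is present at this height, so the 6×17.5 cube is unchanged — 1 connected region. The outline is a single polygon with 4 vertices. Extrusion per mm of travel: 0.8 × 0.1 / (π × 1.425²) = 0.012540. Accumulating E over each segment gives final E = 0.5894.

G0 X0.00 Y0.00 Z2.20
G1 X6.00 Y0.00 E0.0752
G1 X6.00 Y17.50 E0.2947
G1 X0.00 Y17.50 E0.3699
G1 X0.00 Y0.00 E0.5894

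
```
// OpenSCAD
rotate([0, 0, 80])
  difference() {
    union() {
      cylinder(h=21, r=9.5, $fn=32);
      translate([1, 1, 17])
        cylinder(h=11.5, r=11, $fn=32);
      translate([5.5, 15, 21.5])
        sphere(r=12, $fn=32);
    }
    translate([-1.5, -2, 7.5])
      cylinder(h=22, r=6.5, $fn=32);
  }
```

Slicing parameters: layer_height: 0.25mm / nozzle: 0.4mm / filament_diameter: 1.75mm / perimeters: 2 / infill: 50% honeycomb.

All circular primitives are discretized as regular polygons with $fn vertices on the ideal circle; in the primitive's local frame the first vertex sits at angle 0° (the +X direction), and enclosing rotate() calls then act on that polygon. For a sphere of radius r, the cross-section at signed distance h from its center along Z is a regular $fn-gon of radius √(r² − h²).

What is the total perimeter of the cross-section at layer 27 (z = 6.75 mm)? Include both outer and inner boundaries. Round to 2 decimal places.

59.59 mm

At z = 6.75 mm: the cylinder: section is a regular 32-gon, circumradius r=9.5 (perimeter = 2·32·9.500·sin(180°/32) = 59.59 mm); the cylinder at (1, 1) does not reach this height (z outside [17, 28.5]); the sphere at (5.5, 15) is absent (|z−center|=14.750 > r=12); Combining (union): only the r=9.5 cylinder is present, so the union is just that shape — boundary = 59.59 mm; the cylinder at (-1.5, -2) does not reach this height (z outside [7.5, 29.5]); Subtracting the remaining from the first: none of the subtracted shapes is present at this height, so that combined region is unchanged — boundary = 59.59 mm; (rotated 80° about Z; rotation is an isometry so areas/perimeters/island counts are preserved). Overall, the cross-section is a single solid region. Total boundary length (outer) = 59.59 mm.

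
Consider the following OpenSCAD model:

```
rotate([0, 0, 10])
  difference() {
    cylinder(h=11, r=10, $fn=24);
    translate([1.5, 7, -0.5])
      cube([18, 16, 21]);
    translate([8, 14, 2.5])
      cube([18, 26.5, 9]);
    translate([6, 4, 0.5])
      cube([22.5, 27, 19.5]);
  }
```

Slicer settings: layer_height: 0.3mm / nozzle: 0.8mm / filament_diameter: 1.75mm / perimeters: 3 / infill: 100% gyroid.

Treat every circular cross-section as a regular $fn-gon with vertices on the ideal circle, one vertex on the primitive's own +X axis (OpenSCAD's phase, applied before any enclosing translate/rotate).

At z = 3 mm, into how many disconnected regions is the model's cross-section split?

At z = 3 mm: the r=10 cylinder gives a regular 24-gon of circumradius 10 (constant along its height); the 18×16 cube at (1.5, 7) contributes its full rectangle; the 18×26.5 cube at (8, 14) contributes its full rectangle; the cube at (6, 4) (footprint 22.5×27) is included at this height; Taking the first minus the rest: starting from the r=10 cylinder, the 18×16 cube at (1.5, 7) partially overlaps it — only the 9.98 mm² overlap (of its 288.00 mm²) is removed, clipping the outline; the 18×26.5 cube at (8, 14) misses the remaining region (no effect); the 22.5×27 cube at (6, 4) partially overlaps it — only the 6.65 mm² overlap (of its 607.50 mm²) is removed, clipping the outline — 1 connected region; (rotated 10° about Z; rotation is an isometry so areas/perimeters/island counts are preserved). The result has 1 disconnected region.

1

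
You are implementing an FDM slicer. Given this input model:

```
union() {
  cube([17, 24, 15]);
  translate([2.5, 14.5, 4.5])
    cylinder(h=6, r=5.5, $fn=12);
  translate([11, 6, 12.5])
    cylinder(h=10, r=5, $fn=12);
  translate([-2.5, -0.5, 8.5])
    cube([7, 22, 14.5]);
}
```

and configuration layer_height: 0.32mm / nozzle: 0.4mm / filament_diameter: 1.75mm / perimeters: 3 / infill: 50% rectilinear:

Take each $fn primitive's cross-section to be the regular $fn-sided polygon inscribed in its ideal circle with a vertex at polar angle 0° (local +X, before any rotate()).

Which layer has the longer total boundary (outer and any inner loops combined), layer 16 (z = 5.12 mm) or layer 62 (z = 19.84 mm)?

Layer 16 (z = 5.12): the cube (footprint 17×24) is included at this height (perimeter 82.00 mm); the cylinder at (2.5, 14.5): section is a regular 12-gon, circumradius r=5.5 (perimeter = 2·12·5.500·sin(180°/12) = 34.16 mm); the cylinder at (11, 6) is not intersected at this z (z outside [12.5, 22.5]); the cube at (-2.5, -0.5) does not reach this height (z outside [8.5, 23]); Merging all regions: the regions partially overlap (shared area 71.20 mm²), so the edge portions inside another operand are dropped and the merged outline is re-measured after clipping — boundary = 84.25 mm. So its perimeter = 84.25 mm. Layer 62 (z = 19.84): the cube does not reach this height (z outside [0, 15]); the cylinder at (2.5, 14.5) does not reach this height (z outside [4.5, 10.5]); the r=5 cylinder at (11, 6) gives a regular 12-gon of circumradius 5 (constant along its height) (perimeter = 2·12·5.000·sin(180°/12) = 31.06 mm); the cube at (-2.5, -0.5) is present — its section is the full 7×22 rectangle (perimeter 58.00 mm); Taking the union: the 2 present regions are separate (no shared area or edge), so areas and boundary lengths simply add and each stays a separate island — boundary = 89.06 mm. So its perimeter = 89.06 mm. Layer 62 is larger (89.06 vs 84.25 mm).

layer 62 (z = 19.84 mm)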